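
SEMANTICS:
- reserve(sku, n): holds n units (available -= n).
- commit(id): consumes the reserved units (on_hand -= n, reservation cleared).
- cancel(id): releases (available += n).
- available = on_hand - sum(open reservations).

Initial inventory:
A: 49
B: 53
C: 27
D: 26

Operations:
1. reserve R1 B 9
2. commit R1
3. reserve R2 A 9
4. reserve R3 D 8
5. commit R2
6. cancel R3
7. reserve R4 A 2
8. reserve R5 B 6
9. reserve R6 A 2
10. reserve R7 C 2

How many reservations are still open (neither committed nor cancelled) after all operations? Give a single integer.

Step 1: reserve R1 B 9 -> on_hand[A=49 B=53 C=27 D=26] avail[A=49 B=44 C=27 D=26] open={R1}
Step 2: commit R1 -> on_hand[A=49 B=44 C=27 D=26] avail[A=49 B=44 C=27 D=26] open={}
Step 3: reserve R2 A 9 -> on_hand[A=49 B=44 C=27 D=26] avail[A=40 B=44 C=27 D=26] open={R2}
Step 4: reserve R3 D 8 -> on_hand[A=49 B=44 C=27 D=26] avail[A=40 B=44 C=27 D=18] open={R2,R3}
Step 5: commit R2 -> on_hand[A=40 B=44 C=27 D=26] avail[A=40 B=44 C=27 D=18] open={R3}
Step 6: cancel R3 -> on_hand[A=40 B=44 C=27 D=26] avail[A=40 B=44 C=27 D=26] open={}
Step 7: reserve R4 A 2 -> on_hand[A=40 B=44 C=27 D=26] avail[A=38 B=44 C=27 D=26] open={R4}
Step 8: reserve R5 B 6 -> on_hand[A=40 B=44 C=27 D=26] avail[A=38 B=38 C=27 D=26] open={R4,R5}
Step 9: reserve R6 A 2 -> on_hand[A=40 B=44 C=27 D=26] avail[A=36 B=38 C=27 D=26] open={R4,R5,R6}
Step 10: reserve R7 C 2 -> on_hand[A=40 B=44 C=27 D=26] avail[A=36 B=38 C=25 D=26] open={R4,R5,R6,R7}
Open reservations: ['R4', 'R5', 'R6', 'R7'] -> 4

Answer: 4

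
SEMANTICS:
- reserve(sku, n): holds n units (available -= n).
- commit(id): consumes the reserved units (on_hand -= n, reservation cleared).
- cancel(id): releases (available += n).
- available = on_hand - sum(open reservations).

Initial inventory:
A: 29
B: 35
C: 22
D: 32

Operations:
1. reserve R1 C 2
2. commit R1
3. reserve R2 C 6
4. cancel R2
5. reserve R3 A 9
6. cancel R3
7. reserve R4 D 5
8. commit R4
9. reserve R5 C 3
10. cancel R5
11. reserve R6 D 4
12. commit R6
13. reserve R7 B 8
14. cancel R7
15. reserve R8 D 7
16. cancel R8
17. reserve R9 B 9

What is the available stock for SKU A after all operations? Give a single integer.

Answer: 29

Derivation:
Step 1: reserve R1 C 2 -> on_hand[A=29 B=35 C=22 D=32] avail[A=29 B=35 C=20 D=32] open={R1}
Step 2: commit R1 -> on_hand[A=29 B=35 C=20 D=32] avail[A=29 B=35 C=20 D=32] open={}
Step 3: reserve R2 C 6 -> on_hand[A=29 B=35 C=20 D=32] avail[A=29 B=35 C=14 D=32] open={R2}
Step 4: cancel R2 -> on_hand[A=29 B=35 C=20 D=32] avail[A=29 B=35 C=20 D=32] open={}
Step 5: reserve R3 A 9 -> on_hand[A=29 B=35 C=20 D=32] avail[A=20 B=35 C=20 D=32] open={R3}
Step 6: cancel R3 -> on_hand[A=29 B=35 C=20 D=32] avail[A=29 B=35 C=20 D=32] open={}
Step 7: reserve R4 D 5 -> on_hand[A=29 B=35 C=20 D=32] avail[A=29 B=35 C=20 D=27] open={R4}
Step 8: commit R4 -> on_hand[A=29 B=35 C=20 D=27] avail[A=29 B=35 C=20 D=27] open={}
Step 9: reserve R5 C 3 -> on_hand[A=29 B=35 C=20 D=27] avail[A=29 B=35 C=17 D=27] open={R5}
Step 10: cancel R5 -> on_hand[A=29 B=35 C=20 D=27] avail[A=29 B=35 C=20 D=27] open={}
Step 11: reserve R6 D 4 -> on_hand[A=29 B=35 C=20 D=27] avail[A=29 B=35 C=20 D=23] open={R6}
Step 12: commit R6 -> on_hand[A=29 B=35 C=20 D=23] avail[A=29 B=35 C=20 D=23] open={}
Step 13: reserve R7 B 8 -> on_hand[A=29 B=35 C=20 D=23] avail[A=29 B=27 C=20 D=23] open={R7}
Step 14: cancel R7 -> on_hand[A=29 B=35 C=20 D=23] avail[A=29 B=35 C=20 D=23] open={}
Step 15: reserve R8 D 7 -> on_hand[A=29 B=35 C=20 D=23] avail[A=29 B=35 C=20 D=16] open={R8}
Step 16: cancel R8 -> on_hand[A=29 B=35 C=20 D=23] avail[A=29 B=35 C=20 D=23] open={}
Step 17: reserve R9 B 9 -> on_hand[A=29 B=35 C=20 D=23] avail[A=29 B=26 C=20 D=23] open={R9}
Final available[A] = 29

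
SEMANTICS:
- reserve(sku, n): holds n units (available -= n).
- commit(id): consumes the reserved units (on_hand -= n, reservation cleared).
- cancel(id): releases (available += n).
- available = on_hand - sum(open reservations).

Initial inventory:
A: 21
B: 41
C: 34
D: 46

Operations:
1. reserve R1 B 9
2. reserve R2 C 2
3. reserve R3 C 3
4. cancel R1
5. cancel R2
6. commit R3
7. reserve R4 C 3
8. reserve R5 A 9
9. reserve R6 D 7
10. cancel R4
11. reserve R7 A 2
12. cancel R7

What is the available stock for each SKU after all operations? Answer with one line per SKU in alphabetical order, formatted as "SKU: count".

Step 1: reserve R1 B 9 -> on_hand[A=21 B=41 C=34 D=46] avail[A=21 B=32 C=34 D=46] open={R1}
Step 2: reserve R2 C 2 -> on_hand[A=21 B=41 C=34 D=46] avail[A=21 B=32 C=32 D=46] open={R1,R2}
Step 3: reserve R3 C 3 -> on_hand[A=21 B=41 C=34 D=46] avail[A=21 B=32 C=29 D=46] open={R1,R2,R3}
Step 4: cancel R1 -> on_hand[A=21 B=41 C=34 D=46] avail[A=21 B=41 C=29 D=46] open={R2,R3}
Step 5: cancel R2 -> on_hand[A=21 B=41 C=34 D=46] avail[A=21 B=41 C=31 D=46] open={R3}
Step 6: commit R3 -> on_hand[A=21 B=41 C=31 D=46] avail[A=21 B=41 C=31 D=46] open={}
Step 7: reserve R4 C 3 -> on_hand[A=21 B=41 C=31 D=46] avail[A=21 B=41 C=28 D=46] open={R4}
Step 8: reserve R5 A 9 -> on_hand[A=21 B=41 C=31 D=46] avail[A=12 B=41 C=28 D=46] open={R4,R5}
Step 9: reserve R6 D 7 -> on_hand[A=21 B=41 C=31 D=46] avail[A=12 B=41 C=28 D=39] open={R4,R5,R6}
Step 10: cancel R4 -> on_hand[A=21 B=41 C=31 D=46] avail[A=12 B=41 C=31 D=39] open={R5,R6}
Step 11: reserve R7 A 2 -> on_hand[A=21 B=41 C=31 D=46] avail[A=10 B=41 C=31 D=39] open={R5,R6,R7}
Step 12: cancel R7 -> on_hand[A=21 B=41 C=31 D=46] avail[A=12 B=41 C=31 D=39] open={R5,R6}

Answer: A: 12
B: 41
C: 31
D: 39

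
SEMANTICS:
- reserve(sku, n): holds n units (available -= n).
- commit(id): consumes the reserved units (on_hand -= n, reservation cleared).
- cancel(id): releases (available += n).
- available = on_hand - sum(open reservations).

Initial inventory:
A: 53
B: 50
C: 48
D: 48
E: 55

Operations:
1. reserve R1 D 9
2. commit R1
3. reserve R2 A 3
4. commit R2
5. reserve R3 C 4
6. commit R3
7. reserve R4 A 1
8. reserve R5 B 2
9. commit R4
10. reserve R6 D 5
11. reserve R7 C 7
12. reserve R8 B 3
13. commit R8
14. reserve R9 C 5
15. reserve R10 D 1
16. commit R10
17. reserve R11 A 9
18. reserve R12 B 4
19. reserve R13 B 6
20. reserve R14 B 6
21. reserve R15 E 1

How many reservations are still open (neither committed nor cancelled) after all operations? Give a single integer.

Step 1: reserve R1 D 9 -> on_hand[A=53 B=50 C=48 D=48 E=55] avail[A=53 B=50 C=48 D=39 E=55] open={R1}
Step 2: commit R1 -> on_hand[A=53 B=50 C=48 D=39 E=55] avail[A=53 B=50 C=48 D=39 E=55] open={}
Step 3: reserve R2 A 3 -> on_hand[A=53 B=50 C=48 D=39 E=55] avail[A=50 B=50 C=48 D=39 E=55] open={R2}
Step 4: commit R2 -> on_hand[A=50 B=50 C=48 D=39 E=55] avail[A=50 B=50 C=48 D=39 E=55] open={}
Step 5: reserve R3 C 4 -> on_hand[A=50 B=50 C=48 D=39 E=55] avail[A=50 B=50 C=44 D=39 E=55] open={R3}
Step 6: commit R3 -> on_hand[A=50 B=50 C=44 D=39 E=55] avail[A=50 B=50 C=44 D=39 E=55] open={}
Step 7: reserve R4 A 1 -> on_hand[A=50 B=50 C=44 D=39 E=55] avail[A=49 B=50 C=44 D=39 E=55] open={R4}
Step 8: reserve R5 B 2 -> on_hand[A=50 B=50 C=44 D=39 E=55] avail[A=49 B=48 C=44 D=39 E=55] open={R4,R5}
Step 9: commit R4 -> on_hand[A=49 B=50 C=44 D=39 E=55] avail[A=49 B=48 C=44 D=39 E=55] open={R5}
Step 10: reserve R6 D 5 -> on_hand[A=49 B=50 C=44 D=39 E=55] avail[A=49 B=48 C=44 D=34 E=55] open={R5,R6}
Step 11: reserve R7 C 7 -> on_hand[A=49 B=50 C=44 D=39 E=55] avail[A=49 B=48 C=37 D=34 E=55] open={R5,R6,R7}
Step 12: reserve R8 B 3 -> on_hand[A=49 B=50 C=44 D=39 E=55] avail[A=49 B=45 C=37 D=34 E=55] open={R5,R6,R7,R8}
Step 13: commit R8 -> on_hand[A=49 B=47 C=44 D=39 E=55] avail[A=49 B=45 C=37 D=34 E=55] open={R5,R6,R7}
Step 14: reserve R9 C 5 -> on_hand[A=49 B=47 C=44 D=39 E=55] avail[A=49 B=45 C=32 D=34 E=55] open={R5,R6,R7,R9}
Step 15: reserve R10 D 1 -> on_hand[A=49 B=47 C=44 D=39 E=55] avail[A=49 B=45 C=32 D=33 E=55] open={R10,R5,R6,R7,R9}
Step 16: commit R10 -> on_hand[A=49 B=47 C=44 D=38 E=55] avail[A=49 B=45 C=32 D=33 E=55] open={R5,R6,R7,R9}
Step 17: reserve R11 A 9 -> on_hand[A=49 B=47 C=44 D=38 E=55] avail[A=40 B=45 C=32 D=33 E=55] open={R11,R5,R6,R7,R9}
Step 18: reserve R12 B 4 -> on_hand[A=49 B=47 C=44 D=38 E=55] avail[A=40 B=41 C=32 D=33 E=55] open={R11,R12,R5,R6,R7,R9}
Step 19: reserve R13 B 6 -> on_hand[A=49 B=47 C=44 D=38 E=55] avail[A=40 B=35 C=32 D=33 E=55] open={R11,R12,R13,R5,R6,R7,R9}
Step 20: reserve R14 B 6 -> on_hand[A=49 B=47 C=44 D=38 E=55] avail[A=40 B=29 C=32 D=33 E=55] open={R11,R12,R13,R14,R5,R6,R7,R9}
Step 21: reserve R15 E 1 -> on_hand[A=49 B=47 C=44 D=38 E=55] avail[A=40 B=29 C=32 D=33 E=54] open={R11,R12,R13,R14,R15,R5,R6,R7,R9}
Open reservations: ['R11', 'R12', 'R13', 'R14', 'R15', 'R5', 'R6', 'R7', 'R9'] -> 9

Answer: 9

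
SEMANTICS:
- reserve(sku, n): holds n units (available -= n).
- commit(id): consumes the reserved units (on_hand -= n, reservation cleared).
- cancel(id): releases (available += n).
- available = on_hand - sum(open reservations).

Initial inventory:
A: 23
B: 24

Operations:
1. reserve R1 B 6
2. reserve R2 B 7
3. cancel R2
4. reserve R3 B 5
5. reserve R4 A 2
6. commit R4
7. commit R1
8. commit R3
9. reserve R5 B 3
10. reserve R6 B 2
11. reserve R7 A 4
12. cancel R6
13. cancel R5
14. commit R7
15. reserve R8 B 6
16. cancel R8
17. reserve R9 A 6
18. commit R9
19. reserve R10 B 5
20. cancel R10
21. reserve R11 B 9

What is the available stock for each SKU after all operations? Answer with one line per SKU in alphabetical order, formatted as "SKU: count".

Step 1: reserve R1 B 6 -> on_hand[A=23 B=24] avail[A=23 B=18] open={R1}
Step 2: reserve R2 B 7 -> on_hand[A=23 B=24] avail[A=23 B=11] open={R1,R2}
Step 3: cancel R2 -> on_hand[A=23 B=24] avail[A=23 B=18] open={R1}
Step 4: reserve R3 B 5 -> on_hand[A=23 B=24] avail[A=23 B=13] open={R1,R3}
Step 5: reserve R4 A 2 -> on_hand[A=23 B=24] avail[A=21 B=13] open={R1,R3,R4}
Step 6: commit R4 -> on_hand[A=21 B=24] avail[A=21 B=13] open={R1,R3}
Step 7: commit R1 -> on_hand[A=21 B=18] avail[A=21 B=13] open={R3}
Step 8: commit R3 -> on_hand[A=21 B=13] avail[A=21 B=13] open={}
Step 9: reserve R5 B 3 -> on_hand[A=21 B=13] avail[A=21 B=10] open={R5}
Step 10: reserve R6 B 2 -> on_hand[A=21 B=13] avail[A=21 B=8] open={R5,R6}
Step 11: reserve R7 A 4 -> on_hand[A=21 B=13] avail[A=17 B=8] open={R5,R6,R7}
Step 12: cancel R6 -> on_hand[A=21 B=13] avail[A=17 B=10] open={R5,R7}
Step 13: cancel R5 -> on_hand[A=21 B=13] avail[A=17 B=13] open={R7}
Step 14: commit R7 -> on_hand[A=17 B=13] avail[A=17 B=13] open={}
Step 15: reserve R8 B 6 -> on_hand[A=17 B=13] avail[A=17 B=7] open={R8}
Step 16: cancel R8 -> on_hand[A=17 B=13] avail[A=17 B=13] open={}
Step 17: reserve R9 A 6 -> on_hand[A=17 B=13] avail[A=11 B=13] open={R9}
Step 18: commit R9 -> on_hand[A=11 B=13] avail[A=11 B=13] open={}
Step 19: reserve R10 B 5 -> on_hand[A=11 B=13] avail[A=11 B=8] open={R10}
Step 20: cancel R10 -> on_hand[A=11 B=13] avail[A=11 B=13] open={}
Step 21: reserve R11 B 9 -> on_hand[A=11 B=13] avail[A=11 B=4] open={R11}

Answer: A: 11
B: 4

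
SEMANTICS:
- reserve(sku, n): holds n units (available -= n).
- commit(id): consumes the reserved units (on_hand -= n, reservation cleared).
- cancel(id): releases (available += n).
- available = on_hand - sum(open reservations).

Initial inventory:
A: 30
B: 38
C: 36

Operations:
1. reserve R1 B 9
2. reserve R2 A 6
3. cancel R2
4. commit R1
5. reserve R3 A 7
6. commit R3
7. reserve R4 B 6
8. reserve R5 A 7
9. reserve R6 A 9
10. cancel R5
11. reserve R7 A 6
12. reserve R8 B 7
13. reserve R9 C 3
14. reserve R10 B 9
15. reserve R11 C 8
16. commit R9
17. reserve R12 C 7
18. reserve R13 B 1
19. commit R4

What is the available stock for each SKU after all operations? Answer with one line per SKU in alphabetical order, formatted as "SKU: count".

Answer: A: 8
B: 6
C: 18

Derivation:
Step 1: reserve R1 B 9 -> on_hand[A=30 B=38 C=36] avail[A=30 B=29 C=36] open={R1}
Step 2: reserve R2 A 6 -> on_hand[A=30 B=38 C=36] avail[A=24 B=29 C=36] open={R1,R2}
Step 3: cancel R2 -> on_hand[A=30 B=38 C=36] avail[A=30 B=29 C=36] open={R1}
Step 4: commit R1 -> on_hand[A=30 B=29 C=36] avail[A=30 B=29 C=36] open={}
Step 5: reserve R3 A 7 -> on_hand[A=30 B=29 C=36] avail[A=23 B=29 C=36] open={R3}
Step 6: commit R3 -> on_hand[A=23 B=29 C=36] avail[A=23 B=29 C=36] open={}
Step 7: reserve R4 B 6 -> on_hand[A=23 B=29 C=36] avail[A=23 B=23 C=36] open={R4}
Step 8: reserve R5 A 7 -> on_hand[A=23 B=29 C=36] avail[A=16 B=23 C=36] open={R4,R5}
Step 9: reserve R6 A 9 -> on_hand[A=23 B=29 C=36] avail[A=7 B=23 C=36] open={R4,R5,R6}
Step 10: cancel R5 -> on_hand[A=23 B=29 C=36] avail[A=14 B=23 C=36] open={R4,R6}
Step 11: reserve R7 A 6 -> on_hand[A=23 B=29 C=36] avail[A=8 B=23 C=36] open={R4,R6,R7}
Step 12: reserve R8 B 7 -> on_hand[A=23 B=29 C=36] avail[A=8 B=16 C=36] open={R4,R6,R7,R8}
Step 13: reserve R9 C 3 -> on_hand[A=23 B=29 C=36] avail[A=8 B=16 C=33] open={R4,R6,R7,R8,R9}
Step 14: reserve R10 B 9 -> on_hand[A=23 B=29 C=36] avail[A=8 B=7 C=33] open={R10,R4,R6,R7,R8,R9}
Step 15: reserve R11 C 8 -> on_hand[A=23 B=29 C=36] avail[A=8 B=7 C=25] open={R10,R11,R4,R6,R7,R8,R9}
Step 16: commit R9 -> on_hand[A=23 B=29 C=33] avail[A=8 B=7 C=25] open={R10,R11,R4,R6,R7,R8}
Step 17: reserve R12 C 7 -> on_hand[A=23 B=29 C=33] avail[A=8 B=7 C=18] open={R10,R11,R12,R4,R6,R7,R8}
Step 18: reserve R13 B 1 -> on_hand[A=23 B=29 C=33] avail[A=8 B=6 C=18] open={R10,R11,R12,R13,R4,R6,R7,R8}
Step 19: commit R4 -> on_hand[A=23 B=23 C=33] avail[A=8 B=6 C=18] open={R10,R11,R12,R13,R6,R7,R8}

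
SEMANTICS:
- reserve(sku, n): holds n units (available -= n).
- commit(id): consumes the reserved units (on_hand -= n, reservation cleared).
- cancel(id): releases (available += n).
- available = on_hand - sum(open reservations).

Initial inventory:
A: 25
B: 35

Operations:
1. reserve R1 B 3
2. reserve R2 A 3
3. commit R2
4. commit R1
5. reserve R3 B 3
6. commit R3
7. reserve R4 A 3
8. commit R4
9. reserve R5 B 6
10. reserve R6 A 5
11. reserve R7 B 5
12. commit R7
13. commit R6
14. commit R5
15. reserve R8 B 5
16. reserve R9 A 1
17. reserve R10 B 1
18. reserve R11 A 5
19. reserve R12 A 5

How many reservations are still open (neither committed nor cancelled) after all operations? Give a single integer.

Step 1: reserve R1 B 3 -> on_hand[A=25 B=35] avail[A=25 B=32] open={R1}
Step 2: reserve R2 A 3 -> on_hand[A=25 B=35] avail[A=22 B=32] open={R1,R2}
Step 3: commit R2 -> on_hand[A=22 B=35] avail[A=22 B=32] open={R1}
Step 4: commit R1 -> on_hand[A=22 B=32] avail[A=22 B=32] open={}
Step 5: reserve R3 B 3 -> on_hand[A=22 B=32] avail[A=22 B=29] open={R3}
Step 6: commit R3 -> on_hand[A=22 B=29] avail[A=22 B=29] open={}
Step 7: reserve R4 A 3 -> on_hand[A=22 B=29] avail[A=19 B=29] open={R4}
Step 8: commit R4 -> on_hand[A=19 B=29] avail[A=19 B=29] open={}
Step 9: reserve R5 B 6 -> on_hand[A=19 B=29] avail[A=19 B=23] open={R5}
Step 10: reserve R6 A 5 -> on_hand[A=19 B=29] avail[A=14 B=23] open={R5,R6}
Step 11: reserve R7 B 5 -> on_hand[A=19 B=29] avail[A=14 B=18] open={R5,R6,R7}
Step 12: commit R7 -> on_hand[A=19 B=24] avail[A=14 B=18] open={R5,R6}
Step 13: commit R6 -> on_hand[A=14 B=24] avail[A=14 B=18] open={R5}
Step 14: commit R5 -> on_hand[A=14 B=18] avail[A=14 B=18] open={}
Step 15: reserve R8 B 5 -> on_hand[A=14 B=18] avail[A=14 B=13] open={R8}
Step 16: reserve R9 A 1 -> on_hand[A=14 B=18] avail[A=13 B=13] open={R8,R9}
Step 17: reserve R10 B 1 -> on_hand[A=14 B=18] avail[A=13 B=12] open={R10,R8,R9}
Step 18: reserve R11 A 5 -> on_hand[A=14 B=18] avail[A=8 B=12] open={R10,R11,R8,R9}
Step 19: reserve R12 A 5 -> on_hand[A=14 B=18] avail[A=3 B=12] open={R10,R11,R12,R8,R9}
Open reservations: ['R10', 'R11', 'R12', 'R8', 'R9'] -> 5

Answer: 5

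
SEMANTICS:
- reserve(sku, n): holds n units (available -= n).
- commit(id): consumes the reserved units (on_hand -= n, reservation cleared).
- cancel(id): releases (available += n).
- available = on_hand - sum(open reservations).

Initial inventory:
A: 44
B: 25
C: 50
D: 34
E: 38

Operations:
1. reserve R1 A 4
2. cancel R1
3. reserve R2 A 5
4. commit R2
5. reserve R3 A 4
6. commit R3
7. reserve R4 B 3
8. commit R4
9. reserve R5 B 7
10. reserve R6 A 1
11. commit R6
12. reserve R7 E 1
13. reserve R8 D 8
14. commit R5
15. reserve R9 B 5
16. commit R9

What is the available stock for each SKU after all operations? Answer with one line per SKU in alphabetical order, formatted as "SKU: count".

Answer: A: 34
B: 10
C: 50
D: 26
E: 37

Derivation:
Step 1: reserve R1 A 4 -> on_hand[A=44 B=25 C=50 D=34 E=38] avail[A=40 B=25 C=50 D=34 E=38] open={R1}
Step 2: cancel R1 -> on_hand[A=44 B=25 C=50 D=34 E=38] avail[A=44 B=25 C=50 D=34 E=38] open={}
Step 3: reserve R2 A 5 -> on_hand[A=44 B=25 C=50 D=34 E=38] avail[A=39 B=25 C=50 D=34 E=38] open={R2}
Step 4: commit R2 -> on_hand[A=39 B=25 C=50 D=34 E=38] avail[A=39 B=25 C=50 D=34 E=38] open={}
Step 5: reserve R3 A 4 -> on_hand[A=39 B=25 C=50 D=34 E=38] avail[A=35 B=25 C=50 D=34 E=38] open={R3}
Step 6: commit R3 -> on_hand[A=35 B=25 C=50 D=34 E=38] avail[A=35 B=25 C=50 D=34 E=38] open={}
Step 7: reserve R4 B 3 -> on_hand[A=35 B=25 C=50 D=34 E=38] avail[A=35 B=22 C=50 D=34 E=38] open={R4}
Step 8: commit R4 -> on_hand[A=35 B=22 C=50 D=34 E=38] avail[A=35 B=22 C=50 D=34 E=38] open={}
Step 9: reserve R5 B 7 -> on_hand[A=35 B=22 C=50 D=34 E=38] avail[A=35 B=15 C=50 D=34 E=38] open={R5}
Step 10: reserve R6 A 1 -> on_hand[A=35 B=22 C=50 D=34 E=38] avail[A=34 B=15 C=50 D=34 E=38] open={R5,R6}
Step 11: commit R6 -> on_hand[A=34 B=22 C=50 D=34 E=38] avail[A=34 B=15 C=50 D=34 E=38] open={R5}
Step 12: reserve R7 E 1 -> on_hand[A=34 B=22 C=50 D=34 E=38] avail[A=34 B=15 C=50 D=34 E=37] open={R5,R7}
Step 13: reserve R8 D 8 -> on_hand[A=34 B=22 C=50 D=34 E=38] avail[A=34 B=15 C=50 D=26 E=37] open={R5,R7,R8}
Step 14: commit R5 -> on_hand[A=34 B=15 C=50 D=34 E=38] avail[A=34 B=15 C=50 D=26 E=37] open={R7,R8}
Step 15: reserve R9 B 5 -> on_hand[A=34 B=15 C=50 D=34 E=38] avail[A=34 B=10 C=50 D=26 E=37] open={R7,R8,R9}
Step 16: commit R9 -> on_hand[A=34 B=10 C=50 D=34 E=38] avail[A=34 B=10 C=50 D=26 E=37] open={R7,R8}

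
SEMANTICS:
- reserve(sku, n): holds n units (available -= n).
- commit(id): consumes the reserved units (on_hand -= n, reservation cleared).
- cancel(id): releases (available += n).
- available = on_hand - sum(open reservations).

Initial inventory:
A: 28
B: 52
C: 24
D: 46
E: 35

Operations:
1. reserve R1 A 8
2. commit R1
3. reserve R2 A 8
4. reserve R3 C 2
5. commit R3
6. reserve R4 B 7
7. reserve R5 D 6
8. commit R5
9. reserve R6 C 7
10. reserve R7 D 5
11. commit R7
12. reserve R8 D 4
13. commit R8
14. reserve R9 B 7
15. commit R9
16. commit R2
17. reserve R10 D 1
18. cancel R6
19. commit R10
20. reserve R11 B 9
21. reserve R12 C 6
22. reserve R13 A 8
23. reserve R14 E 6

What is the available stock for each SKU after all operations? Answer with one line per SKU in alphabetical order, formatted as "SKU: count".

Answer: A: 4
B: 29
C: 16
D: 30
E: 29

Derivation:
Step 1: reserve R1 A 8 -> on_hand[A=28 B=52 C=24 D=46 E=35] avail[A=20 B=52 C=24 D=46 E=35] open={R1}
Step 2: commit R1 -> on_hand[A=20 B=52 C=24 D=46 E=35] avail[A=20 B=52 C=24 D=46 E=35] open={}
Step 3: reserve R2 A 8 -> on_hand[A=20 B=52 C=24 D=46 E=35] avail[A=12 B=52 C=24 D=46 E=35] open={R2}
Step 4: reserve R3 C 2 -> on_hand[A=20 B=52 C=24 D=46 E=35] avail[A=12 B=52 C=22 D=46 E=35] open={R2,R3}
Step 5: commit R3 -> on_hand[A=20 B=52 C=22 D=46 E=35] avail[A=12 B=52 C=22 D=46 E=35] open={R2}
Step 6: reserve R4 B 7 -> on_hand[A=20 B=52 C=22 D=46 E=35] avail[A=12 B=45 C=22 D=46 E=35] open={R2,R4}
Step 7: reserve R5 D 6 -> on_hand[A=20 B=52 C=22 D=46 E=35] avail[A=12 B=45 C=22 D=40 E=35] open={R2,R4,R5}
Step 8: commit R5 -> on_hand[A=20 B=52 C=22 D=40 E=35] avail[A=12 B=45 C=22 D=40 E=35] open={R2,R4}
Step 9: reserve R6 C 7 -> on_hand[A=20 B=52 C=22 D=40 E=35] avail[A=12 B=45 C=15 D=40 E=35] open={R2,R4,R6}
Step 10: reserve R7 D 5 -> on_hand[A=20 B=52 C=22 D=40 E=35] avail[A=12 B=45 C=15 D=35 E=35] open={R2,R4,R6,R7}
Step 11: commit R7 -> on_hand[A=20 B=52 C=22 D=35 E=35] avail[A=12 B=45 C=15 D=35 E=35] open={R2,R4,R6}
Step 12: reserve R8 D 4 -> on_hand[A=20 B=52 C=22 D=35 E=35] avail[A=12 B=45 C=15 D=31 E=35] open={R2,R4,R6,R8}
Step 13: commit R8 -> on_hand[A=20 B=52 C=22 D=31 E=35] avail[A=12 B=45 C=15 D=31 E=35] open={R2,R4,R6}
Step 14: reserve R9 B 7 -> on_hand[A=20 B=52 C=22 D=31 E=35] avail[A=12 B=38 C=15 D=31 E=35] open={R2,R4,R6,R9}
Step 15: commit R9 -> on_hand[A=20 B=45 C=22 D=31 E=35] avail[A=12 B=38 C=15 D=31 E=35] open={R2,R4,R6}
Step 16: commit R2 -> on_hand[A=12 B=45 C=22 D=31 E=35] avail[A=12 B=38 C=15 D=31 E=35] open={R4,R6}
Step 17: reserve R10 D 1 -> on_hand[A=12 B=45 C=22 D=31 E=35] avail[A=12 B=38 C=15 D=30 E=35] open={R10,R4,R6}
Step 18: cancel R6 -> on_hand[A=12 B=45 C=22 D=31 E=35] avail[A=12 B=38 C=22 D=30 E=35] open={R10,R4}
Step 19: commit R10 -> on_hand[A=12 B=45 C=22 D=30 E=35] avail[A=12 B=38 C=22 D=30 E=35] open={R4}
Step 20: reserve R11 B 9 -> on_hand[A=12 B=45 C=22 D=30 E=35] avail[A=12 B=29 C=22 D=30 E=35] open={R11,R4}
Step 21: reserve R12 C 6 -> on_hand[A=12 B=45 C=22 D=30 E=35] avail[A=12 B=29 C=16 D=30 E=35] open={R11,R12,R4}
Step 22: reserve R13 A 8 -> on_hand[A=12 B=45 C=22 D=30 E=35] avail[A=4 B=29 C=16 D=30 E=35] open={R11,R12,R13,R4}
Step 23: reserve R14 E 6 -> on_hand[A=12 B=45 C=22 D=30 E=35] avail[A=4 B=29 C=16 D=30 E=29] open={R11,R12,R13,R14,R4}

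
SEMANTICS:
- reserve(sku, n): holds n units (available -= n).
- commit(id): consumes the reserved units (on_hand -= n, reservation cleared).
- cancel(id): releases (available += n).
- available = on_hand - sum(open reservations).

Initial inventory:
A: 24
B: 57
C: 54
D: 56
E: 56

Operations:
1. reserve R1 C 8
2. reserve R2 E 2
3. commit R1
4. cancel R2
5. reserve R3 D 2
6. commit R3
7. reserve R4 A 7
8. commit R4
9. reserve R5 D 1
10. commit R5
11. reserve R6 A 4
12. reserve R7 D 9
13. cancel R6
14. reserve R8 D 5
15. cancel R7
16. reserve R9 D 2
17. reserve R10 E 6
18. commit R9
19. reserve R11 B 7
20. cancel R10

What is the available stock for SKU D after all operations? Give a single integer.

Step 1: reserve R1 C 8 -> on_hand[A=24 B=57 C=54 D=56 E=56] avail[A=24 B=57 C=46 D=56 E=56] open={R1}
Step 2: reserve R2 E 2 -> on_hand[A=24 B=57 C=54 D=56 E=56] avail[A=24 B=57 C=46 D=56 E=54] open={R1,R2}
Step 3: commit R1 -> on_hand[A=24 B=57 C=46 D=56 E=56] avail[A=24 B=57 C=46 D=56 E=54] open={R2}
Step 4: cancel R2 -> on_hand[A=24 B=57 C=46 D=56 E=56] avail[A=24 B=57 C=46 D=56 E=56] open={}
Step 5: reserve R3 D 2 -> on_hand[A=24 B=57 C=46 D=56 E=56] avail[A=24 B=57 C=46 D=54 E=56] open={R3}
Step 6: commit R3 -> on_hand[A=24 B=57 C=46 D=54 E=56] avail[A=24 B=57 C=46 D=54 E=56] open={}
Step 7: reserve R4 A 7 -> on_hand[A=24 B=57 C=46 D=54 E=56] avail[A=17 B=57 C=46 D=54 E=56] open={R4}
Step 8: commit R4 -> on_hand[A=17 B=57 C=46 D=54 E=56] avail[A=17 B=57 C=46 D=54 E=56] open={}
Step 9: reserve R5 D 1 -> on_hand[A=17 B=57 C=46 D=54 E=56] avail[A=17 B=57 C=46 D=53 E=56] open={R5}
Step 10: commit R5 -> on_hand[A=17 B=57 C=46 D=53 E=56] avail[A=17 B=57 C=46 D=53 E=56] open={}
Step 11: reserve R6 A 4 -> on_hand[A=17 B=57 C=46 D=53 E=56] avail[A=13 B=57 C=46 D=53 E=56] open={R6}
Step 12: reserve R7 D 9 -> on_hand[A=17 B=57 C=46 D=53 E=56] avail[A=13 B=57 C=46 D=44 E=56] open={R6,R7}
Step 13: cancel R6 -> on_hand[A=17 B=57 C=46 D=53 E=56] avail[A=17 B=57 C=46 D=44 E=56] open={R7}
Step 14: reserve R8 D 5 -> on_hand[A=17 B=57 C=46 D=53 E=56] avail[A=17 B=57 C=46 D=39 E=56] open={R7,R8}
Step 15: cancel R7 -> on_hand[A=17 B=57 C=46 D=53 E=56] avail[A=17 B=57 C=46 D=48 E=56] open={R8}
Step 16: reserve R9 D 2 -> on_hand[A=17 B=57 C=46 D=53 E=56] avail[A=17 B=57 C=46 D=46 E=56] open={R8,R9}
Step 17: reserve R10 E 6 -> on_hand[A=17 B=57 C=46 D=53 E=56] avail[A=17 B=57 C=46 D=46 E=50] open={R10,R8,R9}
Step 18: commit R9 -> on_hand[A=17 B=57 C=46 D=51 E=56] avail[A=17 B=57 C=46 D=46 E=50] open={R10,R8}
Step 19: reserve R11 B 7 -> on_hand[A=17 B=57 C=46 D=51 E=56] avail[A=17 B=50 C=46 D=46 E=50] open={R10,R11,R8}
Step 20: cancel R10 -> on_hand[A=17 B=57 C=46 D=51 E=56] avail[A=17 B=50 C=46 D=46 E=56] open={R11,R8}
Final available[D] = 46

Answer: 46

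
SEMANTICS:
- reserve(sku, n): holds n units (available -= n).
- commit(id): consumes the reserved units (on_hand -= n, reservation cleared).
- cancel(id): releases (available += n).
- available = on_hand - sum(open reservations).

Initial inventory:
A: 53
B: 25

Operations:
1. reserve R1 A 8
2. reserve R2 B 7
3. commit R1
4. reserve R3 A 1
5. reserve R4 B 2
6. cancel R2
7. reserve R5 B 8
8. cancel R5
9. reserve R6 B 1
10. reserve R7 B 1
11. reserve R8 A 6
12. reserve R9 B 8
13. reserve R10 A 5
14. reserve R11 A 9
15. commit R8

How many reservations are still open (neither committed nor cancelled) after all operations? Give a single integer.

Answer: 7

Derivation:
Step 1: reserve R1 A 8 -> on_hand[A=53 B=25] avail[A=45 B=25] open={R1}
Step 2: reserve R2 B 7 -> on_hand[A=53 B=25] avail[A=45 B=18] open={R1,R2}
Step 3: commit R1 -> on_hand[A=45 B=25] avail[A=45 B=18] open={R2}
Step 4: reserve R3 A 1 -> on_hand[A=45 B=25] avail[A=44 B=18] open={R2,R3}
Step 5: reserve R4 B 2 -> on_hand[A=45 B=25] avail[A=44 B=16] open={R2,R3,R4}
Step 6: cancel R2 -> on_hand[A=45 B=25] avail[A=44 B=23] open={R3,R4}
Step 7: reserve R5 B 8 -> on_hand[A=45 B=25] avail[A=44 B=15] open={R3,R4,R5}
Step 8: cancel R5 -> on_hand[A=45 B=25] avail[A=44 B=23] open={R3,R4}
Step 9: reserve R6 B 1 -> on_hand[A=45 B=25] avail[A=44 B=22] open={R3,R4,R6}
Step 10: reserve R7 B 1 -> on_hand[A=45 B=25] avail[A=44 B=21] open={R3,R4,R6,R7}
Step 11: reserve R8 A 6 -> on_hand[A=45 B=25] avail[A=38 B=21] open={R3,R4,R6,R7,R8}
Step 12: reserve R9 B 8 -> on_hand[A=45 B=25] avail[A=38 B=13] open={R3,R4,R6,R7,R8,R9}
Step 13: reserve R10 A 5 -> on_hand[A=45 B=25] avail[A=33 B=13] open={R10,R3,R4,R6,R7,R8,R9}
Step 14: reserve R11 A 9 -> on_hand[A=45 B=25] avail[A=24 B=13] open={R10,R11,R3,R4,R6,R7,R8,R9}
Step 15: commit R8 -> on_hand[A=39 B=25] avail[A=24 B=13] open={R10,R11,R3,R4,R6,R7,R9}
Open reservations: ['R10', 'R11', 'R3', 'R4', 'R6', 'R7', 'R9'] -> 7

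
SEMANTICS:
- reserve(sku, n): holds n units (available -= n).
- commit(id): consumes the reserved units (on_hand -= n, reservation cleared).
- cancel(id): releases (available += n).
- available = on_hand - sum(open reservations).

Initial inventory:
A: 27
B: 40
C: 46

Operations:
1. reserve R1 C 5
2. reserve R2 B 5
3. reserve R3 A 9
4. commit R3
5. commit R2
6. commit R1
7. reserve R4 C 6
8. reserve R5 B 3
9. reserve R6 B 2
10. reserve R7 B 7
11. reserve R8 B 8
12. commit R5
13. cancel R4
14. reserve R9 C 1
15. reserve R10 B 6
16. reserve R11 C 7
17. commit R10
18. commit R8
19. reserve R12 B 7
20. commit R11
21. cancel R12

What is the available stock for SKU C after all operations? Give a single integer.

Answer: 33

Derivation:
Step 1: reserve R1 C 5 -> on_hand[A=27 B=40 C=46] avail[A=27 B=40 C=41] open={R1}
Step 2: reserve R2 B 5 -> on_hand[A=27 B=40 C=46] avail[A=27 B=35 C=41] open={R1,R2}
Step 3: reserve R3 A 9 -> on_hand[A=27 B=40 C=46] avail[A=18 B=35 C=41] open={R1,R2,R3}
Step 4: commit R3 -> on_hand[A=18 B=40 C=46] avail[A=18 B=35 C=41] open={R1,R2}
Step 5: commit R2 -> on_hand[A=18 B=35 C=46] avail[A=18 B=35 C=41] open={R1}
Step 6: commit R1 -> on_hand[A=18 B=35 C=41] avail[A=18 B=35 C=41] open={}
Step 7: reserve R4 C 6 -> on_hand[A=18 B=35 C=41] avail[A=18 B=35 C=35] open={R4}
Step 8: reserve R5 B 3 -> on_hand[A=18 B=35 C=41] avail[A=18 B=32 C=35] open={R4,R5}
Step 9: reserve R6 B 2 -> on_hand[A=18 B=35 C=41] avail[A=18 B=30 C=35] open={R4,R5,R6}
Step 10: reserve R7 B 7 -> on_hand[A=18 B=35 C=41] avail[A=18 B=23 C=35] open={R4,R5,R6,R7}
Step 11: reserve R8 B 8 -> on_hand[A=18 B=35 C=41] avail[A=18 B=15 C=35] open={R4,R5,R6,R7,R8}
Step 12: commit R5 -> on_hand[A=18 B=32 C=41] avail[A=18 B=15 C=35] open={R4,R6,R7,R8}
Step 13: cancel R4 -> on_hand[A=18 B=32 C=41] avail[A=18 B=15 C=41] open={R6,R7,R8}
Step 14: reserve R9 C 1 -> on_hand[A=18 B=32 C=41] avail[A=18 B=15 C=40] open={R6,R7,R8,R9}
Step 15: reserve R10 B 6 -> on_hand[A=18 B=32 C=41] avail[A=18 B=9 C=40] open={R10,R6,R7,R8,R9}
Step 16: reserve R11 C 7 -> on_hand[A=18 B=32 C=41] avail[A=18 B=9 C=33] open={R10,R11,R6,R7,R8,R9}
Step 17: commit R10 -> on_hand[A=18 B=26 C=41] avail[A=18 B=9 C=33] open={R11,R6,R7,R8,R9}
Step 18: commit R8 -> on_hand[A=18 B=18 C=41] avail[A=18 B=9 C=33] open={R11,R6,R7,R9}
Step 19: reserve R12 B 7 -> on_hand[A=18 B=18 C=41] avail[A=18 B=2 C=33] open={R11,R12,R6,R7,R9}
Step 20: commit R11 -> on_hand[A=18 B=18 C=34] avail[A=18 B=2 C=33] open={R12,R6,R7,R9}
Step 21: cancel R12 -> on_hand[A=18 B=18 C=34] avail[A=18 B=9 C=33] open={R6,R7,R9}
Final available[C] = 33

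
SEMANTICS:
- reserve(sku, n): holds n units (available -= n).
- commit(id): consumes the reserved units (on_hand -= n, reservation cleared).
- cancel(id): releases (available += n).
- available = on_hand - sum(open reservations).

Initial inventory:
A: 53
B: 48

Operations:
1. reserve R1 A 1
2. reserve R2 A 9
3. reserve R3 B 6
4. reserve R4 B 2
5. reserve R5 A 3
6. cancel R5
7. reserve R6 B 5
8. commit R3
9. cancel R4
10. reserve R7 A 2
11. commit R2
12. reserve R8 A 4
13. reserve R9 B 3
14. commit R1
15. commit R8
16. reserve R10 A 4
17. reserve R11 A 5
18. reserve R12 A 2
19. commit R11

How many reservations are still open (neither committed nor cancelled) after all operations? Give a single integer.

Step 1: reserve R1 A 1 -> on_hand[A=53 B=48] avail[A=52 B=48] open={R1}
Step 2: reserve R2 A 9 -> on_hand[A=53 B=48] avail[A=43 B=48] open={R1,R2}
Step 3: reserve R3 B 6 -> on_hand[A=53 B=48] avail[A=43 B=42] open={R1,R2,R3}
Step 4: reserve R4 B 2 -> on_hand[A=53 B=48] avail[A=43 B=40] open={R1,R2,R3,R4}
Step 5: reserve R5 A 3 -> on_hand[A=53 B=48] avail[A=40 B=40] open={R1,R2,R3,R4,R5}
Step 6: cancel R5 -> on_hand[A=53 B=48] avail[A=43 B=40] open={R1,R2,R3,R4}
Step 7: reserve R6 B 5 -> on_hand[A=53 B=48] avail[A=43 B=35] open={R1,R2,R3,R4,R6}
Step 8: commit R3 -> on_hand[A=53 B=42] avail[A=43 B=35] open={R1,R2,R4,R6}
Step 9: cancel R4 -> on_hand[A=53 B=42] avail[A=43 B=37] open={R1,R2,R6}
Step 10: reserve R7 A 2 -> on_hand[A=53 B=42] avail[A=41 B=37] open={R1,R2,R6,R7}
Step 11: commit R2 -> on_hand[A=44 B=42] avail[A=41 B=37] open={R1,R6,R7}
Step 12: reserve R8 A 4 -> on_hand[A=44 B=42] avail[A=37 B=37] open={R1,R6,R7,R8}
Step 13: reserve R9 B 3 -> on_hand[A=44 B=42] avail[A=37 B=34] open={R1,R6,R7,R8,R9}
Step 14: commit R1 -> on_hand[A=43 B=42] avail[A=37 B=34] open={R6,R7,R8,R9}
Step 15: commit R8 -> on_hand[A=39 B=42] avail[A=37 B=34] open={R6,R7,R9}
Step 16: reserve R10 A 4 -> on_hand[A=39 B=42] avail[A=33 B=34] open={R10,R6,R7,R9}
Step 17: reserve R11 A 5 -> on_hand[A=39 B=42] avail[A=28 B=34] open={R10,R11,R6,R7,R9}
Step 18: reserve R12 A 2 -> on_hand[A=39 B=42] avail[A=26 B=34] open={R10,R11,R12,R6,R7,R9}
Step 19: commit R11 -> on_hand[A=34 B=42] avail[A=26 B=34] open={R10,R12,R6,R7,R9}
Open reservations: ['R10', 'R12', 'R6', 'R7', 'R9'] -> 5

Answer: 5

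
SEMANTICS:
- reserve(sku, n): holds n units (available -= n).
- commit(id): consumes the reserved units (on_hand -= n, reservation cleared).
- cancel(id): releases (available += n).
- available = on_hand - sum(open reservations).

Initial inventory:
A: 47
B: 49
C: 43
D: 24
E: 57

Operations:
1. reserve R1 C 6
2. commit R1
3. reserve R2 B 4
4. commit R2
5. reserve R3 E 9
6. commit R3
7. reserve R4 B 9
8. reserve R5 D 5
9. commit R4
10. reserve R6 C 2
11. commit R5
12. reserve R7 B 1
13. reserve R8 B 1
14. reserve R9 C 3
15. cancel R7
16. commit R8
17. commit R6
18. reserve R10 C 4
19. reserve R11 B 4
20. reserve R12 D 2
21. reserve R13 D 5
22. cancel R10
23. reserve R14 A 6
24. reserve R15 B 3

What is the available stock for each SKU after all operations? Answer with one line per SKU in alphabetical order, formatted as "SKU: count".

Answer: A: 41
B: 28
C: 32
D: 12
E: 48

Derivation:
Step 1: reserve R1 C 6 -> on_hand[A=47 B=49 C=43 D=24 E=57] avail[A=47 B=49 C=37 D=24 E=57] open={R1}
Step 2: commit R1 -> on_hand[A=47 B=49 C=37 D=24 E=57] avail[A=47 B=49 C=37 D=24 E=57] open={}
Step 3: reserve R2 B 4 -> on_hand[A=47 B=49 C=37 D=24 E=57] avail[A=47 B=45 C=37 D=24 E=57] open={R2}
Step 4: commit R2 -> on_hand[A=47 B=45 C=37 D=24 E=57] avail[A=47 B=45 C=37 D=24 E=57] open={}
Step 5: reserve R3 E 9 -> on_hand[A=47 B=45 C=37 D=24 E=57] avail[A=47 B=45 C=37 D=24 E=48] open={R3}
Step 6: commit R3 -> on_hand[A=47 B=45 C=37 D=24 E=48] avail[A=47 B=45 C=37 D=24 E=48] open={}
Step 7: reserve R4 B 9 -> on_hand[A=47 B=45 C=37 D=24 E=48] avail[A=47 B=36 C=37 D=24 E=48] open={R4}
Step 8: reserve R5 D 5 -> on_hand[A=47 B=45 C=37 D=24 E=48] avail[A=47 B=36 C=37 D=19 E=48] open={R4,R5}
Step 9: commit R4 -> on_hand[A=47 B=36 C=37 D=24 E=48] avail[A=47 B=36 C=37 D=19 E=48] open={R5}
Step 10: reserve R6 C 2 -> on_hand[A=47 B=36 C=37 D=24 E=48] avail[A=47 B=36 C=35 D=19 E=48] open={R5,R6}
Step 11: commit R5 -> on_hand[A=47 B=36 C=37 D=19 E=48] avail[A=47 B=36 C=35 D=19 E=48] open={R6}
Step 12: reserve R7 B 1 -> on_hand[A=47 B=36 C=37 D=19 E=48] avail[A=47 B=35 C=35 D=19 E=48] open={R6,R7}
Step 13: reserve R8 B 1 -> on_hand[A=47 B=36 C=37 D=19 E=48] avail[A=47 B=34 C=35 D=19 E=48] open={R6,R7,R8}
Step 14: reserve R9 C 3 -> on_hand[A=47 B=36 C=37 D=19 E=48] avail[A=47 B=34 C=32 D=19 E=48] open={R6,R7,R8,R9}
Step 15: cancel R7 -> on_hand[A=47 B=36 C=37 D=19 E=48] avail[A=47 B=35 C=32 D=19 E=48] open={R6,R8,R9}
Step 16: commit R8 -> on_hand[A=47 B=35 C=37 D=19 E=48] avail[A=47 B=35 C=32 D=19 E=48] open={R6,R9}
Step 17: commit R6 -> on_hand[A=47 B=35 C=35 D=19 E=48] avail[A=47 B=35 C=32 D=19 E=48] open={R9}
Step 18: reserve R10 C 4 -> on_hand[A=47 B=35 C=35 D=19 E=48] avail[A=47 B=35 C=28 D=19 E=48] open={R10,R9}
Step 19: reserve R11 B 4 -> on_hand[A=47 B=35 C=35 D=19 E=48] avail[A=47 B=31 C=28 D=19 E=48] open={R10,R11,R9}
Step 20: reserve R12 D 2 -> on_hand[A=47 B=35 C=35 D=19 E=48] avail[A=47 B=31 C=28 D=17 E=48] open={R10,R11,R12,R9}
Step 21: reserve R13 D 5 -> on_hand[A=47 B=35 C=35 D=19 E=48] avail[A=47 B=31 C=28 D=12 E=48] open={R10,R11,R12,R13,R9}
Step 22: cancel R10 -> on_hand[A=47 B=35 C=35 D=19 E=48] avail[A=47 B=31 C=32 D=12 E=48] open={R11,R12,R13,R9}
Step 23: reserve R14 A 6 -> on_hand[A=47 B=35 C=35 D=19 E=48] avail[A=41 B=31 C=32 D=12 E=48] open={R11,R12,R13,R14,R9}
Step 24: reserve R15 B 3 -> on_hand[A=47 B=35 C=35 D=19 E=48] avail[A=41 B=28 C=32 D=12 E=48] open={R11,R12,R13,R14,R15,R9}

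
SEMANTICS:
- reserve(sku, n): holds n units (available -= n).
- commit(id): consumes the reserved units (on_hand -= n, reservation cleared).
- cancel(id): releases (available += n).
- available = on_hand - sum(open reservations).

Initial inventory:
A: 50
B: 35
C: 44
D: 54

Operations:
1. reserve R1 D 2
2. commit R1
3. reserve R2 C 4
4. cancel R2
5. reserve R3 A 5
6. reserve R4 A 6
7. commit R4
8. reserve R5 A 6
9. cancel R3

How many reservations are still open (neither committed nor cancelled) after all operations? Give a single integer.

Step 1: reserve R1 D 2 -> on_hand[A=50 B=35 C=44 D=54] avail[A=50 B=35 C=44 D=52] open={R1}
Step 2: commit R1 -> on_hand[A=50 B=35 C=44 D=52] avail[A=50 B=35 C=44 D=52] open={}
Step 3: reserve R2 C 4 -> on_hand[A=50 B=35 C=44 D=52] avail[A=50 B=35 C=40 D=52] open={R2}
Step 4: cancel R2 -> on_hand[A=50 B=35 C=44 D=52] avail[A=50 B=35 C=44 D=52] open={}
Step 5: reserve R3 A 5 -> on_hand[A=50 B=35 C=44 D=52] avail[A=45 B=35 C=44 D=52] open={R3}
Step 6: reserve R4 A 6 -> on_hand[A=50 B=35 C=44 D=52] avail[A=39 B=35 C=44 D=52] open={R3,R4}
Step 7: commit R4 -> on_hand[A=44 B=35 C=44 D=52] avail[A=39 B=35 C=44 D=52] open={R3}
Step 8: reserve R5 A 6 -> on_hand[A=44 B=35 C=44 D=52] avail[A=33 B=35 C=44 D=52] open={R3,R5}
Step 9: cancel R3 -> on_hand[A=44 B=35 C=44 D=52] avail[A=38 B=35 C=44 D=52] open={R5}
Open reservations: ['R5'] -> 1

Answer: 1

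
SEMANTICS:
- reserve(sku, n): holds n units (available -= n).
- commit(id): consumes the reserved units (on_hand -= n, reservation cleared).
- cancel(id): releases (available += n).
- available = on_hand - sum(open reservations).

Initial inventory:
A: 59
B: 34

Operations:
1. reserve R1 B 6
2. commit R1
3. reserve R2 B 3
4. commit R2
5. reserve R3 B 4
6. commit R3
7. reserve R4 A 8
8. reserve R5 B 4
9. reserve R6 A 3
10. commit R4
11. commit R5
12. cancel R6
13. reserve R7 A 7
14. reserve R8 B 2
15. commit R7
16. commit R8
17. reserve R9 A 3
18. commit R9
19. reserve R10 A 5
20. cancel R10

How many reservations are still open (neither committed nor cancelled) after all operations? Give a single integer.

Step 1: reserve R1 B 6 -> on_hand[A=59 B=34] avail[A=59 B=28] open={R1}
Step 2: commit R1 -> on_hand[A=59 B=28] avail[A=59 B=28] open={}
Step 3: reserve R2 B 3 -> on_hand[A=59 B=28] avail[A=59 B=25] open={R2}
Step 4: commit R2 -> on_hand[A=59 B=25] avail[A=59 B=25] open={}
Step 5: reserve R3 B 4 -> on_hand[A=59 B=25] avail[A=59 B=21] open={R3}
Step 6: commit R3 -> on_hand[A=59 B=21] avail[A=59 B=21] open={}
Step 7: reserve R4 A 8 -> on_hand[A=59 B=21] avail[A=51 B=21] open={R4}
Step 8: reserve R5 B 4 -> on_hand[A=59 B=21] avail[A=51 B=17] open={R4,R5}
Step 9: reserve R6 A 3 -> on_hand[A=59 B=21] avail[A=48 B=17] open={R4,R5,R6}
Step 10: commit R4 -> on_hand[A=51 B=21] avail[A=48 B=17] open={R5,R6}
Step 11: commit R5 -> on_hand[A=51 B=17] avail[A=48 B=17] open={R6}
Step 12: cancel R6 -> on_hand[A=51 B=17] avail[A=51 B=17] open={}
Step 13: reserve R7 A 7 -> on_hand[A=51 B=17] avail[A=44 B=17] open={R7}
Step 14: reserve R8 B 2 -> on_hand[A=51 B=17] avail[A=44 B=15] open={R7,R8}
Step 15: commit R7 -> on_hand[A=44 B=17] avail[A=44 B=15] open={R8}
Step 16: commit R8 -> on_hand[A=44 B=15] avail[A=44 B=15] open={}
Step 17: reserve R9 A 3 -> on_hand[A=44 B=15] avail[A=41 B=15] open={R9}
Step 18: commit R9 -> on_hand[A=41 B=15] avail[A=41 B=15] open={}
Step 19: reserve R10 A 5 -> on_hand[A=41 B=15] avail[A=36 B=15] open={R10}
Step 20: cancel R10 -> on_hand[A=41 B=15] avail[A=41 B=15] open={}
Open reservations: [] -> 0

Answer: 0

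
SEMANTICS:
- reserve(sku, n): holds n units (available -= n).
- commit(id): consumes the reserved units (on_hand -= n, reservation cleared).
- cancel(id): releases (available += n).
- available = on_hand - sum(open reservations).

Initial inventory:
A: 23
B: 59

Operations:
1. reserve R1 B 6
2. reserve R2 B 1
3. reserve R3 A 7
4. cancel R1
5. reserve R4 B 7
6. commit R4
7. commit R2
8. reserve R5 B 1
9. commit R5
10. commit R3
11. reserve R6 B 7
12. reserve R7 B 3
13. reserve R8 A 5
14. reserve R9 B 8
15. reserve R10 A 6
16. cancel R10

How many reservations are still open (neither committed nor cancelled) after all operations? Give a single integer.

Step 1: reserve R1 B 6 -> on_hand[A=23 B=59] avail[A=23 B=53] open={R1}
Step 2: reserve R2 B 1 -> on_hand[A=23 B=59] avail[A=23 B=52] open={R1,R2}
Step 3: reserve R3 A 7 -> on_hand[A=23 B=59] avail[A=16 B=52] open={R1,R2,R3}
Step 4: cancel R1 -> on_hand[A=23 B=59] avail[A=16 B=58] open={R2,R3}
Step 5: reserve R4 B 7 -> on_hand[A=23 B=59] avail[A=16 B=51] open={R2,R3,R4}
Step 6: commit R4 -> on_hand[A=23 B=52] avail[A=16 B=51] open={R2,R3}
Step 7: commit R2 -> on_hand[A=23 B=51] avail[A=16 B=51] open={R3}
Step 8: reserve R5 B 1 -> on_hand[A=23 B=51] avail[A=16 B=50] open={R3,R5}
Step 9: commit R5 -> on_hand[A=23 B=50] avail[A=16 B=50] open={R3}
Step 10: commit R3 -> on_hand[A=16 B=50] avail[A=16 B=50] open={}
Step 11: reserve R6 B 7 -> on_hand[A=16 B=50] avail[A=16 B=43] open={R6}
Step 12: reserve R7 B 3 -> on_hand[A=16 B=50] avail[A=16 B=40] open={R6,R7}
Step 13: reserve R8 A 5 -> on_hand[A=16 B=50] avail[A=11 B=40] open={R6,R7,R8}
Step 14: reserve R9 B 8 -> on_hand[A=16 B=50] avail[A=11 B=32] open={R6,R7,R8,R9}
Step 15: reserve R10 A 6 -> on_hand[A=16 B=50] avail[A=5 B=32] open={R10,R6,R7,R8,R9}
Step 16: cancel R10 -> on_hand[A=16 B=50] avail[A=11 B=32] open={R6,R7,R8,R9}
Open reservations: ['R6', 'R7', 'R8', 'R9'] -> 4

Answer: 4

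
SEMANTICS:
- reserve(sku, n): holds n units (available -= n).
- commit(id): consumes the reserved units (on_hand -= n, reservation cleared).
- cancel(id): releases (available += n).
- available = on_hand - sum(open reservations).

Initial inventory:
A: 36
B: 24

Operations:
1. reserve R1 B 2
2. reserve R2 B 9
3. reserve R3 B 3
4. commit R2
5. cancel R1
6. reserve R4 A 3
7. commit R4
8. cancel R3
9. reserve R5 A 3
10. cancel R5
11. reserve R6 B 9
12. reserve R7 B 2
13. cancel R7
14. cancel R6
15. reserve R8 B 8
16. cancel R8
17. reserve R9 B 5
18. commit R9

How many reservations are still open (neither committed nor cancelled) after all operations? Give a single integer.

Answer: 0

Derivation:
Step 1: reserve R1 B 2 -> on_hand[A=36 B=24] avail[A=36 B=22] open={R1}
Step 2: reserve R2 B 9 -> on_hand[A=36 B=24] avail[A=36 B=13] open={R1,R2}
Step 3: reserve R3 B 3 -> on_hand[A=36 B=24] avail[A=36 B=10] open={R1,R2,R3}
Step 4: commit R2 -> on_hand[A=36 B=15] avail[A=36 B=10] open={R1,R3}
Step 5: cancel R1 -> on_hand[A=36 B=15] avail[A=36 B=12] open={R3}
Step 6: reserve R4 A 3 -> on_hand[A=36 B=15] avail[A=33 B=12] open={R3,R4}
Step 7: commit R4 -> on_hand[A=33 B=15] avail[A=33 B=12] open={R3}
Step 8: cancel R3 -> on_hand[A=33 B=15] avail[A=33 B=15] open={}
Step 9: reserve R5 A 3 -> on_hand[A=33 B=15] avail[A=30 B=15] open={R5}
Step 10: cancel R5 -> on_hand[A=33 B=15] avail[A=33 B=15] open={}
Step 11: reserve R6 B 9 -> on_hand[A=33 B=15] avail[A=33 B=6] open={R6}
Step 12: reserve R7 B 2 -> on_hand[A=33 B=15] avail[A=33 B=4] open={R6,R7}
Step 13: cancel R7 -> on_hand[A=33 B=15] avail[A=33 B=6] open={R6}
Step 14: cancel R6 -> on_hand[A=33 B=15] avail[A=33 B=15] open={}
Step 15: reserve R8 B 8 -> on_hand[A=33 B=15] avail[A=33 B=7] open={R8}
Step 16: cancel R8 -> on_hand[A=33 B=15] avail[A=33 B=15] open={}
Step 17: reserve R9 B 5 -> on_hand[A=33 B=15] avail[A=33 B=10] open={R9}
Step 18: commit R9 -> on_hand[A=33 B=10] avail[A=33 B=10] open={}
Open reservations: [] -> 0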